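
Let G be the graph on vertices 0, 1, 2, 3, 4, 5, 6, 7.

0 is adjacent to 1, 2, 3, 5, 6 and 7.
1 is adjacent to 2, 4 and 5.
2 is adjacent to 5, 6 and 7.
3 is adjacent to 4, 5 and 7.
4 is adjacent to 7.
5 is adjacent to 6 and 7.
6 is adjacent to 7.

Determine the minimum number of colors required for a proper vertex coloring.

0, 2, 5, 6, 7 are pairwise adjacent (a clique of size 5), so at least 5 colors are needed.
5 colors suffice: color a → {0, 4}; color b → {5}; color c → {1, 7}; color d → {2, 3}; color e → {6}. No two adjacent vertices share a color.

5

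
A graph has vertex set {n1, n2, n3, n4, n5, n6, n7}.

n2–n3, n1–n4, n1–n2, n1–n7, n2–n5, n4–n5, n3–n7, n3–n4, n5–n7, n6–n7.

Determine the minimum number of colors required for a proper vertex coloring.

n5 and n7 are adjacent, so at least 2 colors are needed.
One proper 2-coloring: n1=2, n2=1, n3=2, n4=1, n5=2, n6=2, n7=1. Every edge joins two different colors.

2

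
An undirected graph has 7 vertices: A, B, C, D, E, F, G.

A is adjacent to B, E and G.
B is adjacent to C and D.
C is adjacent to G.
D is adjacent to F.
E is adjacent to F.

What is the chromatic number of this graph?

3

The cycle A-B-D-F-E-A has odd length 5, so it cannot be 2-colored; at least 3 colors are needed.
One proper 3-coloring: A=red, B=blue, C=red, D=red, E=blue, F=green, G=blue. Each edge has distinct colors on its endpoints.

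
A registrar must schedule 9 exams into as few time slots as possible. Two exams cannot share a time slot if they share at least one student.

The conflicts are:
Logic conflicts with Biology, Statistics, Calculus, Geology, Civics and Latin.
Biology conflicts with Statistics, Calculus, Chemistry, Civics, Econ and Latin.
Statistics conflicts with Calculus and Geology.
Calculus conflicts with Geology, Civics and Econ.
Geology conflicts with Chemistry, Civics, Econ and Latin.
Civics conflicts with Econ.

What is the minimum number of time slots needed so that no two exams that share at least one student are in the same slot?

4

Logic, Biology, Calculus, Civics pairwise conflict, so at least 4 time slots are needed.
4 time slots suffice: time slot 1 → {Biology, Geology}; time slot 2 → {Calculus, Chemistry, Latin}; time slot 3 → {Logic, Econ}; time slot 4 → {Statistics, Civics}. Every pair that conflicts lands in different time slots.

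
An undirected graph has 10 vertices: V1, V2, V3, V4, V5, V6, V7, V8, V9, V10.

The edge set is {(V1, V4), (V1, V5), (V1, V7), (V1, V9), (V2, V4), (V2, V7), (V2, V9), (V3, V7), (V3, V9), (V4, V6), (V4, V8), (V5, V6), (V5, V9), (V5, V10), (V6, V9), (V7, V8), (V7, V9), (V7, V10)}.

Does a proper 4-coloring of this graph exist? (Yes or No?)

The chromatic number is 3. V5, V6, V9 form a triangle, so at least 3 colors are needed.
One proper 3-coloring: V1=3, V2=3, V3=3, V4=1, V5=1, V6=3, V7=1, V8=2, V9=2, V10=2.
Since 4 ≥ 3, a proper 4-coloring certainly exists.

Yes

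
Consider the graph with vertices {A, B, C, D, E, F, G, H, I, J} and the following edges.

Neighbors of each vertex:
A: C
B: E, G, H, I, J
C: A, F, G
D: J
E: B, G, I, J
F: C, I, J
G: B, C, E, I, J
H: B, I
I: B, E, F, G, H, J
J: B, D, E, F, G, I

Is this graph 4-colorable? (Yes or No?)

B, E, G, I, J form a clique, so at least 5 colors are needed.
So 4 colors are not enough.

No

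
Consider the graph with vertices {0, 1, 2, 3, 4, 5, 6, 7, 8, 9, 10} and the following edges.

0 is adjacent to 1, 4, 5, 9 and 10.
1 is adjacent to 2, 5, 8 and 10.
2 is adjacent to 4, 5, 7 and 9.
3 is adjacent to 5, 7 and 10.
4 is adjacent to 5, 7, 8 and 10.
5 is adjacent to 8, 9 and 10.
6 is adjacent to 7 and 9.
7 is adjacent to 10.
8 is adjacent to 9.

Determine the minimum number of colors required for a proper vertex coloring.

0, 4, 5, 10 are pairwise adjacent (a clique of size 4), so at least 4 colors are needed.
4 colors suffice: color a → {5, 7}; color b → {1, 3, 4, 9}; color c → {2, 6, 8, 10}; color d → {0}. No two adjacent vertices share a color.

4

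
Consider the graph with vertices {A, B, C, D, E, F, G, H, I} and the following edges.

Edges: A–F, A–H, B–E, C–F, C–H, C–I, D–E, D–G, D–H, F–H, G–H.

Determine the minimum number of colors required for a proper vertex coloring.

A, F, H are mutually adjacent, so at least 3 colors are needed.
3 colors suffice: A=green, B=blue, C=green, D=blue, E=red, F=blue, G=green, H=red, I=red. No two adjacent vertices share a color.

3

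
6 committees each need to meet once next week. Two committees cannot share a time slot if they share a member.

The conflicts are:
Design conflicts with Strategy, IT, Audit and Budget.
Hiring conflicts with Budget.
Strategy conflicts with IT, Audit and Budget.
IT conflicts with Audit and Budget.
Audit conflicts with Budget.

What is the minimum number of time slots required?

5

Design, Strategy, IT, Audit, Budget pairwise conflict, so at least 5 time slots are needed.
5 time slots suffice: time slot 1 → {Budget}; time slot 2 → {Design, Hiring}; time slot 3 → {Audit}; time slot 4 → {IT}; time slot 5 → {Strategy}. Every pair that conflicts lands in different time slots.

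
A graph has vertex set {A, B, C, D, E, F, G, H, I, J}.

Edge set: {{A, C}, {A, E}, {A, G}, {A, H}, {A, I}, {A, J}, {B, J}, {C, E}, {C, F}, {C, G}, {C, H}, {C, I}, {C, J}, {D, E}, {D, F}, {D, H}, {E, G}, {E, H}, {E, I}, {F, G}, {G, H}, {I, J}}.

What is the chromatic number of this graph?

A, C, E, G, H are pairwise adjacent (a clique of size 5), so at least 5 colors are needed.
5 colors suffice: A=blue, B=red, C=red, D=red, E=green, F=blue, G=purple, H=yellow, I=yellow, J=green. Every edge joins two different colors.

5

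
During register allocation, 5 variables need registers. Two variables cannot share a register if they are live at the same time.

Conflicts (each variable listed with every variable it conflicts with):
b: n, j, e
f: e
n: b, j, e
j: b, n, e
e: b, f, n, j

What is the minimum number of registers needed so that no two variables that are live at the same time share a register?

b, n, j, e are mutually in conflict, so at least 4 registers are needed.
4 registers suffice: register 1 → {e}; register 2 → {f, n}; register 3 → {b}; register 4 → {j}. Every pair that conflicts lands in different registers.

4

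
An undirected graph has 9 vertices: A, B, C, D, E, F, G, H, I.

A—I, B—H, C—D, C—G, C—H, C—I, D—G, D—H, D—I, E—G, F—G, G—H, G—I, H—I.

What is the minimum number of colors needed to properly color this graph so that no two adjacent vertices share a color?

5

C, D, G, H, I form a clique, so at least 5 colors are needed.
A valid assignment using 5 colors: A=1, B=1, C=5, D=4, E=2, F=2, G=1, H=3, I=2. Every edge joins two different colors.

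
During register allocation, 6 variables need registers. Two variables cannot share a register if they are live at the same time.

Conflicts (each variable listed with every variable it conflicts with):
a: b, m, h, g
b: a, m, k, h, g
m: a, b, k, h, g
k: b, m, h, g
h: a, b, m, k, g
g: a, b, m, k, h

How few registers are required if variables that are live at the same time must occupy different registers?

5

a, b, m, h, g pairwise conflict, so at least 5 registers are needed.
A valid assignment using 5 registers: a=5, b=3, m=4, k=5, h=2, g=1. Every pair that conflicts lands in different registers.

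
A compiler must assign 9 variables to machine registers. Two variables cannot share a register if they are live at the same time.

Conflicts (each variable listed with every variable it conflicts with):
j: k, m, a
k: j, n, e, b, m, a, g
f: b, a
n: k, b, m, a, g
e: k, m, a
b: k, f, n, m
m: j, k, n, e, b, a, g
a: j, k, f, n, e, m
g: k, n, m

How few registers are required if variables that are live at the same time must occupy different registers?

k, n, m, g all conflict with each other, so at least 4 registers are needed.
4 registers suffice: register 1 → {f, m}; register 2 → {k}; register 3 → {b, a, g}; register 4 → {j, n, e}. No two conflicting variables share a register.

4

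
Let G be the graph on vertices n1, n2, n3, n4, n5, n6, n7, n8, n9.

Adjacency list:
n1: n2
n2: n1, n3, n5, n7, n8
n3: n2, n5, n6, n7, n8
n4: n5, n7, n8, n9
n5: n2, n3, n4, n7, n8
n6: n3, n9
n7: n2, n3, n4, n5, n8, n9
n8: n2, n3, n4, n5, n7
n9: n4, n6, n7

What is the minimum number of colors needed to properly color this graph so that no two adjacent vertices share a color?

5

n2, n3, n5, n7, n8 are pairwise adjacent (a clique of size 5), so at least 5 colors are needed.
5 colors suffice: n1=1, n2=5, n3=4, n4=4, n5=2, n6=1, n7=1, n8=3, n9=2. Every edge joins two different colors.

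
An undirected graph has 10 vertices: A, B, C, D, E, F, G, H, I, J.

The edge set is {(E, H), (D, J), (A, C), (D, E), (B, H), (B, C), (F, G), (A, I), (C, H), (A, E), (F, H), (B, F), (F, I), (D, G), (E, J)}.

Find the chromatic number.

D, E, J are mutually adjacent, so at least 3 colors are needed.
A valid assignment using 3 colors: A=2, B=3, C=1, D=2, E=1, F=1, G=3, H=2, I=3, J=3. No two adjacent vertices share a color.

3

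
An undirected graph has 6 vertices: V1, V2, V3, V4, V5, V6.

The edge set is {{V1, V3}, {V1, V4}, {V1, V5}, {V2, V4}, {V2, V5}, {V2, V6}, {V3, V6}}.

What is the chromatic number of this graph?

3

The cycle V3-V1-V4-V2-V6-V3 has odd length 5, so it cannot be 2-colored; at least 3 colors are needed.
3 colors suffice: V1=1, V2=1, V3=3, V4=2, V5=2, V6=2. Each edge has distinct colors on its endpoints.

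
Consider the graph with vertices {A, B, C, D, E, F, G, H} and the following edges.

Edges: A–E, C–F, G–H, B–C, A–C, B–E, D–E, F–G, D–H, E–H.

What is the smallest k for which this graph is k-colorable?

3

D, E, H are pairwise adjacent, so at least 3 colors are needed.
3 colors suffice: color 1 → {C, E, G}; color 2 → {A, B, F, H}; color 3 → {D}. Each edge has distinct colors on its endpoints.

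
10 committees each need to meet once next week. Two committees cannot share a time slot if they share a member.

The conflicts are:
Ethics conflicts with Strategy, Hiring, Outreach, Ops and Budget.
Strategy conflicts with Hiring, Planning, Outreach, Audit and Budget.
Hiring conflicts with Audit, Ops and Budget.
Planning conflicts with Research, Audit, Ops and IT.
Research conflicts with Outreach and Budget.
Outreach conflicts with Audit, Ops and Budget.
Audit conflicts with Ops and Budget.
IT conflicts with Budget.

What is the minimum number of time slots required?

4

Ethics, Strategy, Hiring, Budget all conflict with each other, so at least 4 time slots are needed.
4 time slots suffice: time slot 1 → {Ops, Budget}; time slot 2 → {Hiring, Planning, Outreach}; time slot 3 → {Ethics, Research, Audit, IT}; time slot 4 → {Strategy}. No two conflicting committees share a time slot.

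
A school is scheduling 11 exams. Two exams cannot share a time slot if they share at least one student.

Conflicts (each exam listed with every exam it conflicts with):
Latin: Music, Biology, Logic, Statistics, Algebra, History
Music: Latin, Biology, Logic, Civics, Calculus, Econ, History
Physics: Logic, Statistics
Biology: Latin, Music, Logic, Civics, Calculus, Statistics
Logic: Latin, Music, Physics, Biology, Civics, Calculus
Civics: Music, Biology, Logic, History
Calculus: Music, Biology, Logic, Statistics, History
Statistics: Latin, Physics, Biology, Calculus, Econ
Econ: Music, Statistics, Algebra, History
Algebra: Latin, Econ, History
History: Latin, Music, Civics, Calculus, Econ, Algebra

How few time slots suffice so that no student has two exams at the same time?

4

Latin, Music, Biology, Logic are mutually in conflict, so at least 4 time slots are needed.
Using 4 time slots: Latin=2, Music=1, Physics=2, Biology=4, Logic=3, Civics=2, Calculus=2, Statistics=1, Econ=2, Algebra=1, History=3. Each listed conflict is separated.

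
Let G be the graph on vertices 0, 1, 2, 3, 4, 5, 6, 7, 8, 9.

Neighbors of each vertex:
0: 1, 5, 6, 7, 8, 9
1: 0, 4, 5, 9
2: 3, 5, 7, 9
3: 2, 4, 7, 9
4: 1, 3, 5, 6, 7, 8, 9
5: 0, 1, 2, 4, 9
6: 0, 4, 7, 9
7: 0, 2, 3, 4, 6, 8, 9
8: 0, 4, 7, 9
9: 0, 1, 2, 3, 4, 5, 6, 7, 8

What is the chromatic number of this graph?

1, 4, 5, 9 form a clique, so at least 4 colors are needed.
4 colors suffice: color a → {9}; color b → {0, 2, 4}; color c → {5, 7}; color d → {1, 3, 6, 8}. Every edge joins two different colors.

4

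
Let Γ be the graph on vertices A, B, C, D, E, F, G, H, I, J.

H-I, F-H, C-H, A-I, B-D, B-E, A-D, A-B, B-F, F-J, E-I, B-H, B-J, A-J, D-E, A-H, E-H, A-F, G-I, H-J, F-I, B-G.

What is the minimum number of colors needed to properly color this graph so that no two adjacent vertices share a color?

A, B, F, H, J are mutually adjacent (a clique of size 5), so at least 5 colors are needed.
One proper 5-coloring: A=green, B=blue, C=blue, D=red, E=green, F=yellow, G=red, H=red, I=blue, J=purple. Every edge joins two different colors.

5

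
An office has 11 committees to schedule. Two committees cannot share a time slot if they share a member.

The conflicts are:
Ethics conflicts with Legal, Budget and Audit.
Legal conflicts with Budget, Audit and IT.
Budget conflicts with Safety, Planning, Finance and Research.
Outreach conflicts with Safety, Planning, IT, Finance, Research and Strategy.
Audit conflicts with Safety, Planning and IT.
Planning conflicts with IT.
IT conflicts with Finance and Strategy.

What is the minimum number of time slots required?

3

Audit, Planning, IT pairwise conflict, so at least 3 time slots are needed.
3 time slots suffice: Ethics=1, Legal=3, Budget=2, Outreach=2, Audit=2, Safety=1, Planning=3, IT=1, Finance=3, Research=1, Strategy=3. Each listed conflict is separated.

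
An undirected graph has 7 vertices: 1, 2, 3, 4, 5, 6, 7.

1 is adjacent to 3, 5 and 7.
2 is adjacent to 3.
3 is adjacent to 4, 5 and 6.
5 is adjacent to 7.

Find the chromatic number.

3

1, 5, 7 form a triangle, so at least 3 colors are needed.
3 colors suffice: 1=b, 2=b, 3=a, 4=b, 5=c, 6=b, 7=a. Each edge has distinct colors on its endpoints.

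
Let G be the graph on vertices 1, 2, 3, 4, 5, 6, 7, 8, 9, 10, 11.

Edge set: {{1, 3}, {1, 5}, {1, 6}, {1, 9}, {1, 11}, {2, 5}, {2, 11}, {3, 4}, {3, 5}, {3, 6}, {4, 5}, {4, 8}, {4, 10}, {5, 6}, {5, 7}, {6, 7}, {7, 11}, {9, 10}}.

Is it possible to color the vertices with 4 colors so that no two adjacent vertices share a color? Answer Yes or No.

Yes

The chromatic number is 4. 1, 3, 5, 6 are mutually adjacent (a clique of size 4), so at least 4 colors are needed.
4 colors suffice: color red → {5, 8, 9, 11}; color blue → {1, 2, 4, 7}; color green → {6, 10}; color yellow → {3}.
That is already a proper 4-coloring.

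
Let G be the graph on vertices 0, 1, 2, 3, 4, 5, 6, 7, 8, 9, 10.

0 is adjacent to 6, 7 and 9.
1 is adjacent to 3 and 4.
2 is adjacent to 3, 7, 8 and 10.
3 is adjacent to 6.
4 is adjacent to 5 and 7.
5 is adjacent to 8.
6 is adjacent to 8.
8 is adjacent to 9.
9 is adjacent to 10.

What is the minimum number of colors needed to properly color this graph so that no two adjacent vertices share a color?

3

The cycle 2-10-9-0-7-2 has odd length 5, so it cannot be 2-colored; at least 3 colors are needed.
3 colors suffice: color a → {2, 4, 6, 9}; color b → {3, 7, 8, 10}; color c → {0, 1, 5}. Each edge has distinct colors on its endpoints.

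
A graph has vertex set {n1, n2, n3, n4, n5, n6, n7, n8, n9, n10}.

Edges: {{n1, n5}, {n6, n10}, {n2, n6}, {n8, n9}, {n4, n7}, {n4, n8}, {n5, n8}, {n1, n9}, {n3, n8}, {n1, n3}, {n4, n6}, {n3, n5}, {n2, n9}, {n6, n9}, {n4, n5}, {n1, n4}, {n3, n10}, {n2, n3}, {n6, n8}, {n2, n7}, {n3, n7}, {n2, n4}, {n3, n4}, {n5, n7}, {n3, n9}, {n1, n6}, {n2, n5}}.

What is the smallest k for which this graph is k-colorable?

5

n2, n3, n4, n5, n7 are pairwise adjacent (a clique of size 5), so at least 5 colors are needed.
5 colors suffice: color R → {n3, n6}; color B → {n4, n9, n10}; color G → {n5}; color Y → {n1, n2, n8}; color P → {n7}. No two adjacent vertices share a color.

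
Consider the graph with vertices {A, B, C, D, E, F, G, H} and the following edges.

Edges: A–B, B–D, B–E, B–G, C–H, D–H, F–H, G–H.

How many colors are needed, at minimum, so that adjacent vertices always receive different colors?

B and G are adjacent, so at least 2 colors are needed.
2 colors suffice: color red → {B, H}; color blue → {A, C, D, E, F, G}. No two adjacent vertices share a color.

2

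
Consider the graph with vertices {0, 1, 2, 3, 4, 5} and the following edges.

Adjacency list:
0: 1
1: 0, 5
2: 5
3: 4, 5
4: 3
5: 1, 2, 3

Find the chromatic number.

0 and 1 are adjacent, so at least 2 colors are needed.
2 colors suffice: color a → {0, 4, 5}; color b → {1, 2, 3}. No two adjacent vertices share a color.

2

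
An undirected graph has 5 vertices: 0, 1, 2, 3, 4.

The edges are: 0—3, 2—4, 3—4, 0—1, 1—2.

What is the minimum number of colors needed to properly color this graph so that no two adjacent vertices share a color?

3

The cycle 0-1-2-4-3-0 has odd length 5, so it cannot be 2-colored; at least 3 colors are needed.
One proper 3-coloring: 0=green, 1=blue, 2=red, 3=red, 4=blue. Every edge joins two different colors.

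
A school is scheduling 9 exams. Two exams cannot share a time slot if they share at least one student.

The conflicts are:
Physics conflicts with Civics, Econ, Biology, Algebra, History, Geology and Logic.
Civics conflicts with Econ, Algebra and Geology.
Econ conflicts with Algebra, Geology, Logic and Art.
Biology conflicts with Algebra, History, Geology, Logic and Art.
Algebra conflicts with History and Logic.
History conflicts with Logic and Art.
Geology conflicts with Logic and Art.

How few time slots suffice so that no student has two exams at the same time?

Physics, Biology, Algebra, History, Logic are mutually in conflict, so at least 5 time slots are needed.
5 time slots suffice: time slot 1 → {Physics, Art}; time slot 2 → {Econ, Biology}; time slot 3 → {Algebra, Geology}; time slot 4 → {Civics, Logic}; time slot 5 → {History}. Each listed conflict is separated.

5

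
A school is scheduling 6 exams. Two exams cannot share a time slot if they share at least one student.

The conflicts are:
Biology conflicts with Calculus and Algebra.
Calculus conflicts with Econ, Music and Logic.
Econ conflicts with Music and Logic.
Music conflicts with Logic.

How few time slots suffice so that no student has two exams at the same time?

Calculus, Econ, Music, Logic are mutually in conflict, so at least 4 time slots are needed.
4 time slots suffice: time slot 1 → {Calculus, Algebra}; time slot 2 → {Biology, Econ}; time slot 3 → {Music}; time slot 4 → {Logic}. Every pair that conflicts lands in different time slots.

4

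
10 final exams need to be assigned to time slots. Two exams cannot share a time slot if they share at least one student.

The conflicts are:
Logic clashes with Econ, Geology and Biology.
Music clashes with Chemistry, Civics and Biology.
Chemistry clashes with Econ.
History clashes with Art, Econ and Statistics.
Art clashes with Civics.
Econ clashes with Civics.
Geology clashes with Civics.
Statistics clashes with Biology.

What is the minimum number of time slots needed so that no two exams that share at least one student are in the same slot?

The cycle Logic-Econ-History-Statistics-Biology-Logic has odd length 5, so it cannot be 2-colored; at least 3 time slots are needed.
3 time slots suffice: time slot 1 → {Art, Econ, Geology, Biology}; time slot 2 → {Logic, Chemistry, History, Civics}; time slot 3 → {Music, Statistics}. No two conflicting exams share a time slot.

3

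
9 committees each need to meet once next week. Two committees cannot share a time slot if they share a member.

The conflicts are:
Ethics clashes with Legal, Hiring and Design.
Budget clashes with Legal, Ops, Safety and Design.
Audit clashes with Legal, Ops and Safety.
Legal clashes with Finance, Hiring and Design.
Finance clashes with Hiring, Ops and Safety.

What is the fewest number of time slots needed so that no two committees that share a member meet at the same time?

Legal, Finance, Hiring pairwise conflict, so at least 3 time slots are needed.
3 time slots suffice: time slot 1 → {Legal, Ops, Safety}; time slot 2 → {Ethics, Budget, Audit, Finance}; time slot 3 → {Hiring, Design}. Every pair that conflicts lands in different time slots.

3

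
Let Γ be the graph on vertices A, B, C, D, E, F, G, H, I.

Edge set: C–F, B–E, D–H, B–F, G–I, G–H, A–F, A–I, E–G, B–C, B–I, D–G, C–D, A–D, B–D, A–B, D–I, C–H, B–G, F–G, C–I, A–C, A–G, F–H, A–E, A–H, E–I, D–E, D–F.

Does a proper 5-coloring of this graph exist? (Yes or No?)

No

A, B, D, E, G, I form a clique, so at least 6 colors are needed.
So 5 colors are not enough.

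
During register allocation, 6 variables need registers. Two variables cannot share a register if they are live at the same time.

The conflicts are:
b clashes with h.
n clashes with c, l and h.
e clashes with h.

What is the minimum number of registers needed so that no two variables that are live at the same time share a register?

n and c conflict, so at least 2 registers are needed.
2 registers suffice: register 1 → {b, n, e}; register 2 → {c, l, h}. Every pair that conflicts lands in different registers.

2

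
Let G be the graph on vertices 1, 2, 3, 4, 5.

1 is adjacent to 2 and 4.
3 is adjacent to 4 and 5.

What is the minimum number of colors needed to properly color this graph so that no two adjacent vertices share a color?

1 and 2 are adjacent, so at least 2 colors are needed.
One proper 2-coloring: 1=a, 2=b, 3=a, 4=b, 5=b. Every edge joins two different colors.

2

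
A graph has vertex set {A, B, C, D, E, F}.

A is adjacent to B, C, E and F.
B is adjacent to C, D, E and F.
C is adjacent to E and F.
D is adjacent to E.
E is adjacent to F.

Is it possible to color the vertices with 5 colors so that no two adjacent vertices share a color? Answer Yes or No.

The chromatic number is 5. A, B, C, E, F are mutually adjacent (a clique of size 5), so at least 5 colors are needed.
5 colors suffice: A=5, B=2, C=4, D=3, E=1, F=3.
That is already a proper 5-coloring.

Yes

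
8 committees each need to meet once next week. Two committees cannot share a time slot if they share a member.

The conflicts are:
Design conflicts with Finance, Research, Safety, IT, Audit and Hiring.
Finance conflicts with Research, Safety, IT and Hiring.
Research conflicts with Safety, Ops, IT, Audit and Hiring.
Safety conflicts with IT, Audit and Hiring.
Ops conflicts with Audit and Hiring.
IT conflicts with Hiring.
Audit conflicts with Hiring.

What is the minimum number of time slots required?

6

Design, Finance, Research, Safety, IT, Hiring pairwise conflict, so at least 6 time slots are needed.
6 time slots suffice: time slot 1 → {Research}; time slot 2 → {Hiring}; time slot 3 → {Safety, Ops}; time slot 4 → {Design}; time slot 5 → {IT, Audit}; time slot 6 → {Finance}. Each listed conflict is separated.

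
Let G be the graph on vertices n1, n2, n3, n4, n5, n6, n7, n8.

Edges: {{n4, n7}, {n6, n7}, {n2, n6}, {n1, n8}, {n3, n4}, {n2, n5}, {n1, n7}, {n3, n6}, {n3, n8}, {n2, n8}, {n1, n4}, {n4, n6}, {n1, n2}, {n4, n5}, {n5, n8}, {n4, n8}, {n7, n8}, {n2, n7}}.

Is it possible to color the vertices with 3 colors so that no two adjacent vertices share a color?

No

n1, n2, n7, n8 are mutually adjacent (a clique of size 4), so at least 4 colors are needed.
So 3 colors are not enough.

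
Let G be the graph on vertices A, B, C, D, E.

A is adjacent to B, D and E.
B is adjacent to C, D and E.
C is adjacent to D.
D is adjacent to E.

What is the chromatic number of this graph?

A, B, D, E are mutually adjacent (a clique of size 4), so at least 4 colors are needed.
4 colors suffice: color 1 → {B}; color 2 → {D}; color 3 → {C, E}; color 4 → {A}. Each edge has distinct colors on its endpoints.

4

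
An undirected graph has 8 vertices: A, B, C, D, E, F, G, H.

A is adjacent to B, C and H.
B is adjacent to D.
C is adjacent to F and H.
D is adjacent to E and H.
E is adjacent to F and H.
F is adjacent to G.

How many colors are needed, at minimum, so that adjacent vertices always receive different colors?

3

D, E, H are pairwise adjacent, so at least 3 colors are needed.
One proper 3-coloring: A=3, B=1, C=2, D=3, E=2, F=1, G=2, H=1. Each edge has distinct colors on its endpoints.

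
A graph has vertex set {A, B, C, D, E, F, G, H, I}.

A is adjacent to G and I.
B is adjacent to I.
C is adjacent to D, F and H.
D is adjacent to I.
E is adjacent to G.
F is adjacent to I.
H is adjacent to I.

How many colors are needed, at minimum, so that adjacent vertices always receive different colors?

D and I are adjacent, so at least 2 colors are needed.
A valid assignment using 2 colors: A=2, B=2, C=1, D=2, E=2, F=2, G=1, H=2, I=1. No two adjacent vertices share a color.

2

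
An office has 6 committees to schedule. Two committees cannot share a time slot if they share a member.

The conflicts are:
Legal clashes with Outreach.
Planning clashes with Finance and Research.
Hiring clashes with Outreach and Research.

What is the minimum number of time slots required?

Hiring and Research conflict, so at least 2 time slots are needed.
2 time slots suffice: time slot 1 → {Outreach, Finance, Research}; time slot 2 → {Legal, Planning, Hiring}. Every pair that conflicts lands in different time slots.

2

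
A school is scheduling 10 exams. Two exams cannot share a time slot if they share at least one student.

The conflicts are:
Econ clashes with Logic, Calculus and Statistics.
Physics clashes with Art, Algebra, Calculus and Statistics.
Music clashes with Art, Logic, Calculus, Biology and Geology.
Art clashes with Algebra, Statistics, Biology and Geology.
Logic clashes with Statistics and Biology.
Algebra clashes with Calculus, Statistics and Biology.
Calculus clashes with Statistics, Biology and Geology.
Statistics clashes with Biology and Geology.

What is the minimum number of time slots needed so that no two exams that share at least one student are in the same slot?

Algebra, Calculus, Statistics, Biology all conflict with each other, so at least 4 time slots are needed.
Using 4 time slots: Econ=3, Physics=3, Music=1, Art=2, Logic=2, Algebra=4, Calculus=2, Statistics=1, Biology=3, Geology=3. Every pair that conflicts lands in different time slots.

4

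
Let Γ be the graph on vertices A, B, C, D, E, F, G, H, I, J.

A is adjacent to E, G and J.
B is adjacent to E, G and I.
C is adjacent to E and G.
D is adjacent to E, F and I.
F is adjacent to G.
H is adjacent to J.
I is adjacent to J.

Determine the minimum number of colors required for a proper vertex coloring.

3

The cycle F-G-A-E-D-F has odd length 5, so it cannot be 2-colored; at least 3 colors are needed.
3 colors suffice: color 1 → {E, G, J}; color 2 → {A, B, C, D, H}; color 3 → {F, I}. Every edge joins two different colors.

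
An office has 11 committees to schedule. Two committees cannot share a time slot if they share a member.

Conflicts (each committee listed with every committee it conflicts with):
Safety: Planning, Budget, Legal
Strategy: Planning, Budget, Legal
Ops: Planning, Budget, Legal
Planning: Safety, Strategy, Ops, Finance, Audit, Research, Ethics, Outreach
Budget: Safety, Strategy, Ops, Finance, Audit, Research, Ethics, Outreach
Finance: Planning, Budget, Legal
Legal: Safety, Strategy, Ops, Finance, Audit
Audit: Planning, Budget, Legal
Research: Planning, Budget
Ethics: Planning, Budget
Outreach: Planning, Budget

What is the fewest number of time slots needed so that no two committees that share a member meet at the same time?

Budget and Research conflict, so at least 2 time slots are needed.
2 time slots suffice: Safety=2, Strategy=2, Ops=2, Planning=1, Budget=1, Finance=2, Legal=1, Audit=2, Research=2, Ethics=2, Outreach=2. Every pair that conflicts lands in different time slots.

2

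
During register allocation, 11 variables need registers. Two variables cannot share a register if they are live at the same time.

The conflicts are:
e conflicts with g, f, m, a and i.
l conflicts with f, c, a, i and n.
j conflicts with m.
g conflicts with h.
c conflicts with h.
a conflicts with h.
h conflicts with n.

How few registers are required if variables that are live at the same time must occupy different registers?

e and i conflict, so at least 2 registers are needed.
Using 2 registers: e=1, l=1, j=1, g=2, f=2, m=2, c=2, a=2, i=2, h=1, n=2. Each listed conflict is separated.

2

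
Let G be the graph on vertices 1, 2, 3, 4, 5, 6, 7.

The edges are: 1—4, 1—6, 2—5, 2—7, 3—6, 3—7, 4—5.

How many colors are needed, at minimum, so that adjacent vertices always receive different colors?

3

The cycle 6-3-7-2-5-4-1-6 has odd length 7, so it cannot be 2-colored; at least 3 colors are needed.
One proper 3-coloring: 1=b, 2=a, 3=c, 4=a, 5=b, 6=a, 7=b. No two adjacent vertices share a color.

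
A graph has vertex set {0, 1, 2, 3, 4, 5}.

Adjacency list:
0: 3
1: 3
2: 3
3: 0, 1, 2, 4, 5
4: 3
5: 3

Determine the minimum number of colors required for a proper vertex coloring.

2

1 and 3 are adjacent, so at least 2 colors are needed.
2 colors suffice: color a → {3}; color b → {0, 1, 2, 4, 5}. Every edge joins two different colors.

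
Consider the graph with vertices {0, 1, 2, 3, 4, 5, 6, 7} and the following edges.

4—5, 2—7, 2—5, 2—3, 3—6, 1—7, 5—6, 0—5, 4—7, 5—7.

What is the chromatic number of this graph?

3

2, 5, 7 form a triangle, so at least 3 colors are needed.
3 colors suffice: color a → {1, 3, 5}; color b → {0, 6, 7}; color c → {2, 4}. No two adjacent vertices share a color.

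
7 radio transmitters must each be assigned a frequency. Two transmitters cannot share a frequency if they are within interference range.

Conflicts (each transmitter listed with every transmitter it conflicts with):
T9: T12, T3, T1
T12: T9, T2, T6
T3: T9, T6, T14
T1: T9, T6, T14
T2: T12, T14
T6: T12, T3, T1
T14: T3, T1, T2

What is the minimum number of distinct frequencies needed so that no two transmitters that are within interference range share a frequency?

The cycle T6-T12-T2-T14-T3-T6 has odd length 5, so it cannot be 2-colored; at least 3 frequencies are needed.
A valid assignment using 3 frequencies: T9=2, T12=1, T3=1, T1=1, T2=3, T6=2, T14=2. Every pair that conflicts lands in different frequencies.

3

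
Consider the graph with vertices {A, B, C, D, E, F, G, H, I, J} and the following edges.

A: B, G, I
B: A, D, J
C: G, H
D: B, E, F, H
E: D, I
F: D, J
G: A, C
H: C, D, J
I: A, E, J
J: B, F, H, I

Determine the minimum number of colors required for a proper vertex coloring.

3

The cycle E-D-H-J-I-E has odd length 5, so it cannot be 2-colored; at least 3 colors are needed.
A valid assignment using 3 colors: A=red, B=blue, C=red, D=red, E=green, F=blue, G=blue, H=blue, I=blue, J=red. Every edge joins two different colors.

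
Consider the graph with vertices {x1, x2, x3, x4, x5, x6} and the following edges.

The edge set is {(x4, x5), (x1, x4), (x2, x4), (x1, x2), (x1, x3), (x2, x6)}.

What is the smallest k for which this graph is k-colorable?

x1, x2, x4 are mutually adjacent, so at least 3 colors are needed.
One proper 3-coloring: x1=B, x2=R, x3=R, x4=G, x5=R, x6=B. Every edge joins two different colors.

3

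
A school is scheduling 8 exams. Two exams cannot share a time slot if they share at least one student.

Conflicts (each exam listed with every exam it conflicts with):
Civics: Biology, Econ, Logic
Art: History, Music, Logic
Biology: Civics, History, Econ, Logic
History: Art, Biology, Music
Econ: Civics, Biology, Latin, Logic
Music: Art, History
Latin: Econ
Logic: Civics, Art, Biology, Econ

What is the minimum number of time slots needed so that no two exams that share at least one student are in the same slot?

Civics, Biology, Econ, Logic pairwise conflict, so at least 4 time slots are needed.
4 time slots suffice: time slot 1 → {Art, Biology, Latin}; time slot 2 → {History, Logic}; time slot 3 → {Econ, Music}; time slot 4 → {Civics}. Each listed conflict is separated.

4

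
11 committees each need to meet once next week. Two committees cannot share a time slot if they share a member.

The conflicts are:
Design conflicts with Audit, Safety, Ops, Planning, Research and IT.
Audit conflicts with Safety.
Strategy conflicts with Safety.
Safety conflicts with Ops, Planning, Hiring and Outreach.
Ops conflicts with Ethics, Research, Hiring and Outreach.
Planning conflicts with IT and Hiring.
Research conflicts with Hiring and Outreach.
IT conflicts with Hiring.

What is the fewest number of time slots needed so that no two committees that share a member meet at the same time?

Design, Planning, IT are mutually in conflict, so at least 3 time slots are needed.
3 time slots suffice: Design=3, Audit=2, Strategy=2, Safety=1, Ops=2, Planning=2, Ethics=1, Research=1, IT=1, Hiring=3, Outreach=3. Every pair that conflicts lands in different time slots.

3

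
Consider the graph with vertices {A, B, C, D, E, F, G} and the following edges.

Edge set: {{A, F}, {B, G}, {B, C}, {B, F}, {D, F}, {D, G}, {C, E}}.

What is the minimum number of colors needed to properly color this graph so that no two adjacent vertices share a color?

2

A and F are adjacent, so at least 2 colors are needed.
A valid assignment using 2 colors: A=blue, B=blue, C=red, D=blue, E=blue, F=red, G=red. Each edge has distinct colors on its endpoints.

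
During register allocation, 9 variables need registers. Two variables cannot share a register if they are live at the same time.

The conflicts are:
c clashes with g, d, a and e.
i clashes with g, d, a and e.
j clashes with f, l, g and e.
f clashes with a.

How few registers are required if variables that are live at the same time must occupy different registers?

3

The cycle j-f-a-i-e-j has odd length 5, so it cannot be 2-colored; at least 3 registers are needed.
3 registers suffice: register 1 → {c, i, j}; register 2 → {l, g, d, a, e}; register 3 → {f}. No two conflicting variables share a register.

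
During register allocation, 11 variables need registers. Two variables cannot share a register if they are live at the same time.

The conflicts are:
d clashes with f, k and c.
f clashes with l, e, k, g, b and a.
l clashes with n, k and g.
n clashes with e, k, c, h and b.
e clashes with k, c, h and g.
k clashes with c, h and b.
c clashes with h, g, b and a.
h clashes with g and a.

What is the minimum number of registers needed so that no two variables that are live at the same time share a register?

n, e, k, c, h pairwise conflict, so at least 5 registers are needed.
5 registers suffice: d=3, f=1, l=3, n=4, e=3, k=2, c=1, h=5, g=2, b=3, a=2. No two conflicting variables share a register.

5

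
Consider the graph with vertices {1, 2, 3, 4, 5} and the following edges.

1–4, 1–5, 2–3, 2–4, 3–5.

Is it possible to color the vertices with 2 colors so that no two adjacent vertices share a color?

No

The cycle 5-3-2-4-1-5 has odd length 5, so it cannot be 2-colored; at least 3 colors are needed.
So 2 colors are not enough.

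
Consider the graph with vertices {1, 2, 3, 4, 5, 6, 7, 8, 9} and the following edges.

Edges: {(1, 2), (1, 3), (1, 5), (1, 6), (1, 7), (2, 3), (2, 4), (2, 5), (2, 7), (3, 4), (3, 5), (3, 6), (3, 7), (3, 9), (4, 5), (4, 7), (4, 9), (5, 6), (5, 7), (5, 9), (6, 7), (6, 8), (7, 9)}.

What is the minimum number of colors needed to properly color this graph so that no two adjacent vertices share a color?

3, 4, 5, 7, 9 form a clique, so at least 5 colors are needed.
5 colors suffice: 1=e, 2=d, 3=a, 4=e, 5=c, 6=d, 7=b, 8=a, 9=d. Each edge has distinct colors on its endpoints.

5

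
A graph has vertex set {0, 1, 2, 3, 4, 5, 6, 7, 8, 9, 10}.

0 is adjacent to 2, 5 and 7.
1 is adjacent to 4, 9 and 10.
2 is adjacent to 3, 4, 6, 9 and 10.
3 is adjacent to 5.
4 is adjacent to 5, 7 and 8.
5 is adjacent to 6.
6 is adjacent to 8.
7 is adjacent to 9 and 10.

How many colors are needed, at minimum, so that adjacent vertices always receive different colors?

2

6 and 8 are adjacent, so at least 2 colors are needed.
A valid assignment using 2 colors: 0=blue, 1=red, 2=red, 3=blue, 4=blue, 5=red, 6=blue, 7=red, 8=red, 9=blue, 10=blue. Every edge joins two different colors.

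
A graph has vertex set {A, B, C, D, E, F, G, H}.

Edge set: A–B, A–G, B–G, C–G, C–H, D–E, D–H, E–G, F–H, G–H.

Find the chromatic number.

3

C, G, H form a triangle, so at least 3 colors are needed.
3 colors suffice: color 1 → {D, F, G}; color 2 → {B, E, H}; color 3 → {A, C}. Every edge joins two different colors.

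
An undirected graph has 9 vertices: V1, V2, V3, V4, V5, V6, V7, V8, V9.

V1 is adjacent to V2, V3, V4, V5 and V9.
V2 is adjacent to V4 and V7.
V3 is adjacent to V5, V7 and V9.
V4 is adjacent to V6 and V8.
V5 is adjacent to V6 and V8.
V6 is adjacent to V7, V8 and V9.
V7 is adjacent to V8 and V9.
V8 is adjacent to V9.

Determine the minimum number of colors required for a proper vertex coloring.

V6, V7, V8, V9 are pairwise adjacent (a clique of size 4), so at least 4 colors are needed.
4 colors suffice: color 1 → {V1, V7}; color 2 → {V2, V3, V6}; color 3 → {V4, V5, V9}; color 4 → {V8}. No two adjacent vertices share a color.

4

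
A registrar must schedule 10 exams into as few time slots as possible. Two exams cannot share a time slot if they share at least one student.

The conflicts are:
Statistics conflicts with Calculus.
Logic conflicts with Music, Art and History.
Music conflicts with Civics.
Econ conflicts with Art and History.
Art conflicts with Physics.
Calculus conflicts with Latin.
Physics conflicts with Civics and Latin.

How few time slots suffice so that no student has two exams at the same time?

3

The cycle Logic-Art-Physics-Civics-Music-Logic has odd length 5, so it cannot be 2-colored; at least 3 time slots are needed.
A valid assignment using 3 time slots: Statistics=2, Logic=1, Music=3, Econ=1, Art=2, Calculus=1, Physics=1, Civics=2, Latin=2, History=2. No two conflicting exams share a time slot.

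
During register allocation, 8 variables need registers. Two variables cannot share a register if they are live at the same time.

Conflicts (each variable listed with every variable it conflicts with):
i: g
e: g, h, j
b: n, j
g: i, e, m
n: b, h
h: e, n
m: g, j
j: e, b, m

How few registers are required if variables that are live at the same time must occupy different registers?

3

The cycle h-n-b-j-e-h has odd length 5, so it cannot be 2-colored; at least 3 registers are needed.
A valid assignment using 3 registers: i=2, e=2, b=2, g=1, n=1, h=3, m=2, j=1. No two conflicting variables share a register.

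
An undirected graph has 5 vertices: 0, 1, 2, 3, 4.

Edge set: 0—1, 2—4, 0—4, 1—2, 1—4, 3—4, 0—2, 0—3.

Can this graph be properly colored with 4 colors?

Yes

The chromatic number is 4. 0, 1, 2, 4 form a clique, so at least 4 colors are needed.
One proper 4-coloring: 0=red, 1=green, 2=yellow, 3=green, 4=blue.
That is already a proper 4-coloring.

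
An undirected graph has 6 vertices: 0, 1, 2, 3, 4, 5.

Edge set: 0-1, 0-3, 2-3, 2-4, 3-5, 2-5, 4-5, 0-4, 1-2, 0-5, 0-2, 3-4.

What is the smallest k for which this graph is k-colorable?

0, 2, 3, 4, 5 form a clique, so at least 5 colors are needed.
5 colors suffice: color a → {0}; color b → {2}; color c → {1, 5}; color d → {4}; color e → {3}. Every edge joins two different colors.

5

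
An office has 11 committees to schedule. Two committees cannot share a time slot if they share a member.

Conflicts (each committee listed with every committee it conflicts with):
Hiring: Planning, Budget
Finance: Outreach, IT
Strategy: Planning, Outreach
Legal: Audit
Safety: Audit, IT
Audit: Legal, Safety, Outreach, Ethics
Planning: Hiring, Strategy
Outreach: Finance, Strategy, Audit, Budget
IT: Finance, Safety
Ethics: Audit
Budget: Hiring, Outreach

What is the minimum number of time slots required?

The cycle Finance-Outreach-Audit-Safety-IT-Finance has odd length 5, so it cannot be 2-colored; at least 3 time slots are needed.
3 time slots suffice: time slot 1 → {Finance, Strategy, Audit, Budget}; time slot 2 → {Hiring, Legal, Safety, Outreach, Ethics}; time slot 3 → {Planning, IT}. No two conflicting committees share a time slot.

3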